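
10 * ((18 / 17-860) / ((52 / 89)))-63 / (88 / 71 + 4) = -403198691 / 27404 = -14713.13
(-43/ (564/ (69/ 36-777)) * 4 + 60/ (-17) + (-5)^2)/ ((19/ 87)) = 215081719/ 182172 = 1180.65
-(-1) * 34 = 34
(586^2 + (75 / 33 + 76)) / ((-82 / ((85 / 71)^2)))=-27297617825 / 4546982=-6003.46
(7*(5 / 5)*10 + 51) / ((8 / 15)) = 1815 / 8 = 226.88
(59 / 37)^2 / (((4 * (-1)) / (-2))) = 3481 / 2738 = 1.27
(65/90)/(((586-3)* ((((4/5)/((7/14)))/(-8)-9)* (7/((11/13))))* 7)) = -5/2150316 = -0.00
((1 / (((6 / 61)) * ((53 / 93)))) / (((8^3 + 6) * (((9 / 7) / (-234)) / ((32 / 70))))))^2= 38676728896 / 4710763225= 8.21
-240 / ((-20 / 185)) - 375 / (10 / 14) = 1695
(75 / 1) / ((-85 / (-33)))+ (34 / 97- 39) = -15718 / 1649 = -9.53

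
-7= -7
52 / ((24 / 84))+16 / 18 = 1646 / 9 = 182.89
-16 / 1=-16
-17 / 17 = -1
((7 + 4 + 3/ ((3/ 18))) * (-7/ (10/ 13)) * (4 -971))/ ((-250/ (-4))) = 2551913/ 625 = 4083.06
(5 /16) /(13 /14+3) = 7 /88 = 0.08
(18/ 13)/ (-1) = -18/ 13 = -1.38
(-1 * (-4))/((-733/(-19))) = 76/733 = 0.10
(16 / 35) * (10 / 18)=16 / 63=0.25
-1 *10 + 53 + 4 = 47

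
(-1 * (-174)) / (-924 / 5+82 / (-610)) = -366 / 389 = -0.94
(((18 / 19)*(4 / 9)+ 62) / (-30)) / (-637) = 593 / 181545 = 0.00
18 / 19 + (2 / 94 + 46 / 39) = 74813 / 34827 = 2.15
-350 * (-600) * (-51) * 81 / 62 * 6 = -2602530000 / 31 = -83952580.65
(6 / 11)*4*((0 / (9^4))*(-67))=0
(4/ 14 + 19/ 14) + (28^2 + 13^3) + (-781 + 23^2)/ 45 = 208393/ 70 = 2977.04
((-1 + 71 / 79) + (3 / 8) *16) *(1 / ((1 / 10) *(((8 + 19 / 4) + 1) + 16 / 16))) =18640 / 4661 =4.00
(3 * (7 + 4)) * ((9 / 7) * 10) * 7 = 2970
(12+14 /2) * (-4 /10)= -38 /5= -7.60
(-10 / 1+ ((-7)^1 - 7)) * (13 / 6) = -52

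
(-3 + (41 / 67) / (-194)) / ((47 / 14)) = -273245 / 305453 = -0.89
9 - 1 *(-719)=728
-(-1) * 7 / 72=7 / 72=0.10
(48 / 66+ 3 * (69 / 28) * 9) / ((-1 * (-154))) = 20717 / 47432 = 0.44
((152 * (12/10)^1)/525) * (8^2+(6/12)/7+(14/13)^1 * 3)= 1861848/79625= 23.38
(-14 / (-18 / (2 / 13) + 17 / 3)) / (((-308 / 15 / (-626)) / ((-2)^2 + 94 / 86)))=3084615 / 157982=19.53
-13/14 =-0.93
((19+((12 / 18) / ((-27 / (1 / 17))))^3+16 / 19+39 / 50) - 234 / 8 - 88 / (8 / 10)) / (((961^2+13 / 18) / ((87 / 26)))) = -17066334076673101 / 39705862101207108300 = -0.00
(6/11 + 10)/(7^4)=116/26411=0.00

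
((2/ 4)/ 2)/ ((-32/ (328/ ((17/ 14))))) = -287/ 136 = -2.11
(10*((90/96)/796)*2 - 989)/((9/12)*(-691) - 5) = 449843/238004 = 1.89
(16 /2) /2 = 4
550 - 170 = 380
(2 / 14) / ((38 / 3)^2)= 9 / 10108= 0.00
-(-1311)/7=1311/7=187.29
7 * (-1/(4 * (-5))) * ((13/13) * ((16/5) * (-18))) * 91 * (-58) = 2660112/25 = 106404.48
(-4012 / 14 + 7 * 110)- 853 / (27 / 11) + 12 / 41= 1055435 / 7749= 136.20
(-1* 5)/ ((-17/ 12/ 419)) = 25140/ 17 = 1478.82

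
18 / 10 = 9 / 5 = 1.80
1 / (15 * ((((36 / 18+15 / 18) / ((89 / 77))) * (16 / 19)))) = 0.03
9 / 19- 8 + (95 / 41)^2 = -68908 / 31939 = -2.16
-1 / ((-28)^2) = -1 / 784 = -0.00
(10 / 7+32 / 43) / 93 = 218 / 9331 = 0.02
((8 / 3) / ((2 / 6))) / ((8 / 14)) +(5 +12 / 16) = 79 / 4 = 19.75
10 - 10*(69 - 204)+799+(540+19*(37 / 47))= 127556 / 47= 2713.96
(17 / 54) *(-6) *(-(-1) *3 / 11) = -17 / 33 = -0.52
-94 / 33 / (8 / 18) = -141 / 22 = -6.41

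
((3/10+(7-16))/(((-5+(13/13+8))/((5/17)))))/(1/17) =-87/8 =-10.88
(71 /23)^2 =5041 /529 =9.53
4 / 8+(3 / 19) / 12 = 39 / 76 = 0.51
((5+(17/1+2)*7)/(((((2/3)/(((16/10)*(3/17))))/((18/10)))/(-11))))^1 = -491832/425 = -1157.25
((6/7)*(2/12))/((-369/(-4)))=4/2583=0.00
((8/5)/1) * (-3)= -24/5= -4.80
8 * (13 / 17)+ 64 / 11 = 2232 / 187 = 11.94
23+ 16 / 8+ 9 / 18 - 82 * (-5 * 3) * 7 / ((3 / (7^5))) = 96472231 / 2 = 48236115.50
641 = 641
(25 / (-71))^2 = 625 / 5041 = 0.12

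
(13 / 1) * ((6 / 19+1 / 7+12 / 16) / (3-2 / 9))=75231 / 13300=5.66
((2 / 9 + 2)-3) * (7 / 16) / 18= -49 / 2592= -0.02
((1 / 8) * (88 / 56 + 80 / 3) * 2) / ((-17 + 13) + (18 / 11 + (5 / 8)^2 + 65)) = 104368 / 931791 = 0.11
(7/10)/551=7/5510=0.00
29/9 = 3.22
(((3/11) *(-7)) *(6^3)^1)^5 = -1920282965691826176/161051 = -11923446397053.27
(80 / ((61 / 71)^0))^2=6400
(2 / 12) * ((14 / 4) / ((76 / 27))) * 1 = 63 / 304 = 0.21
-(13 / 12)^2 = -169 / 144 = -1.17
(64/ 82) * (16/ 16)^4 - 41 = -1649/ 41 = -40.22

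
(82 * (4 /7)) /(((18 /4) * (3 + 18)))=0.50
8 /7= 1.14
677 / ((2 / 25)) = 16925 / 2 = 8462.50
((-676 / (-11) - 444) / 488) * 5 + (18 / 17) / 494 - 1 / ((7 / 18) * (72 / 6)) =-162975221 / 39445406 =-4.13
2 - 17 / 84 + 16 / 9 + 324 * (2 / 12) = 14509 / 252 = 57.58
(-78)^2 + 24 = 6108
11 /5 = 2.20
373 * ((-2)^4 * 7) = 41776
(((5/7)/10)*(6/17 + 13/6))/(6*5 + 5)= 257/49980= 0.01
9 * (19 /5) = 171 /5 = 34.20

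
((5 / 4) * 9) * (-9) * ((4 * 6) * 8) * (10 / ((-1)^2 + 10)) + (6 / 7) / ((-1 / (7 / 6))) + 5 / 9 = -1749644 / 99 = -17673.17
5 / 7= 0.71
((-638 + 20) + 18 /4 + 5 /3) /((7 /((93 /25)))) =-113801 /350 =-325.15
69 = 69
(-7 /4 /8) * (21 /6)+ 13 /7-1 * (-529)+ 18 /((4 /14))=265705 /448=593.09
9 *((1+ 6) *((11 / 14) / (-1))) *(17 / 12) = -561 / 8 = -70.12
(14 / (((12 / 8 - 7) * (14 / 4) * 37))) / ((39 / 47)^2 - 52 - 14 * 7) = 17672 / 134240403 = 0.00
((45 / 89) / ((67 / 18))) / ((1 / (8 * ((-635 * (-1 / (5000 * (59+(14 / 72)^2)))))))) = 26663904 / 11406175475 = 0.00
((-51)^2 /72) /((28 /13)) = 3757 /224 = 16.77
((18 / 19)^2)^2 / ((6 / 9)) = 157464 / 130321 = 1.21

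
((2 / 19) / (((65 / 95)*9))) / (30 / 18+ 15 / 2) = 4 / 2145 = 0.00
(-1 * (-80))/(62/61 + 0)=2440/31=78.71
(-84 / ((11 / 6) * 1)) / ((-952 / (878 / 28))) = 3951 / 2618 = 1.51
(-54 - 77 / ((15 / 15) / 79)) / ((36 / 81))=-55233 / 4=-13808.25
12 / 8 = 3 / 2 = 1.50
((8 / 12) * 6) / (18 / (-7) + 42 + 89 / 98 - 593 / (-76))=14896 / 179271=0.08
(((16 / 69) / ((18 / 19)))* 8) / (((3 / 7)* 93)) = 8512 / 173259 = 0.05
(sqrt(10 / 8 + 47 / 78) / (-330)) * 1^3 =-0.00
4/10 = 2/5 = 0.40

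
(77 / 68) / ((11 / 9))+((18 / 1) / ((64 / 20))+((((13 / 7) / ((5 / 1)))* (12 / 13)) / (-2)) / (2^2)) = 30981 / 4760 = 6.51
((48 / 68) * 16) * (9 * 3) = 5184 / 17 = 304.94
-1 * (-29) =29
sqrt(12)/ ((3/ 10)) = 20 *sqrt(3)/ 3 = 11.55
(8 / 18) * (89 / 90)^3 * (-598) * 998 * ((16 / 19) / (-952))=420728319076 / 1854302625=226.89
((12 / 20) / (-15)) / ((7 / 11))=-11 / 175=-0.06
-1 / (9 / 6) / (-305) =2 / 915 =0.00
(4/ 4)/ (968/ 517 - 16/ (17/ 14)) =-799/ 9032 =-0.09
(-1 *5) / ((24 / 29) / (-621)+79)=-30015 / 474229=-0.06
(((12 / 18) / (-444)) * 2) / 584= -1 / 194472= -0.00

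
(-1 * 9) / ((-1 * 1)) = 9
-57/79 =-0.72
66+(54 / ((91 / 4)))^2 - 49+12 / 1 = 286805 / 8281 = 34.63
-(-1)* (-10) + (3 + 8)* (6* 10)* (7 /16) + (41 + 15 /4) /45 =25177 /90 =279.74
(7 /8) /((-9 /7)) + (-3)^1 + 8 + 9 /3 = 527 /72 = 7.32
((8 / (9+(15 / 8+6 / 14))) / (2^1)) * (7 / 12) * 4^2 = 6272 / 1899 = 3.30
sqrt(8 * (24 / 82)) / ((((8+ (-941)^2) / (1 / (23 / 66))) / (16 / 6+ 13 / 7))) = 760 * sqrt(246) / 531373899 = 0.00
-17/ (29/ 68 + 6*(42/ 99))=-12716/ 2223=-5.72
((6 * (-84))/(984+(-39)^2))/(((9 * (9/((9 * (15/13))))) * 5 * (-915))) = 56/9932325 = 0.00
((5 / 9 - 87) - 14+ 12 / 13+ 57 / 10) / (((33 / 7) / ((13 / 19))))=-768397 / 56430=-13.62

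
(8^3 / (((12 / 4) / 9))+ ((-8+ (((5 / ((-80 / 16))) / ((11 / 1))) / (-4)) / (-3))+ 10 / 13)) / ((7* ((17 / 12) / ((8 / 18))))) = 88180 / 1287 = 68.52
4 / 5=0.80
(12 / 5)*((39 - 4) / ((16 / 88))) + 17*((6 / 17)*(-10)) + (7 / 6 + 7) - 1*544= -803 / 6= -133.83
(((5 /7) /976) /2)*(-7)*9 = -45 /1952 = -0.02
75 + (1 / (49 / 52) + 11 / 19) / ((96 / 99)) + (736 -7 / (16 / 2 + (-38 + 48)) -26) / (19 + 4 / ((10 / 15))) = 704344583 / 6703200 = 105.08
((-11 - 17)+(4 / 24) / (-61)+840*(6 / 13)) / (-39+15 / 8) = -6845612 / 706563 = -9.69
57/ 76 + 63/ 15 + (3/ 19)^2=35919/ 7220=4.97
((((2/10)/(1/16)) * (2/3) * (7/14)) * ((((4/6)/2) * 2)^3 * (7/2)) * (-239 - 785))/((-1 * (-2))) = -229376/405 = -566.36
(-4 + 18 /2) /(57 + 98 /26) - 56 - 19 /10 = -22838 /395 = -57.82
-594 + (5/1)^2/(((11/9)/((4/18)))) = -6484/11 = -589.45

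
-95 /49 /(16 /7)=-95 /112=-0.85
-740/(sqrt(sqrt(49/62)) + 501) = -740/(62^(3/4) * (62 * sqrt(7))/3844 + 501) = -1.47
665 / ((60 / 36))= 399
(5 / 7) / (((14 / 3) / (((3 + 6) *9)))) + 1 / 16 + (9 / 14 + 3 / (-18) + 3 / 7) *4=37819 / 2352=16.08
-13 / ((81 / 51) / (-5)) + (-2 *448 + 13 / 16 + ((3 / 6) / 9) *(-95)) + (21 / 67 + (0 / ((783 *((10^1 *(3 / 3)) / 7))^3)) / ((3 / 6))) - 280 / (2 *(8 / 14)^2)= -37279175 / 28944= -1287.98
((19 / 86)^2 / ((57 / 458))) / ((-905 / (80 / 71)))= -34808 / 71284497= -0.00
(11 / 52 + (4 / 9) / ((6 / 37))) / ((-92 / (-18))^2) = 12435 / 110032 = 0.11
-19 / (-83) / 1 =19 / 83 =0.23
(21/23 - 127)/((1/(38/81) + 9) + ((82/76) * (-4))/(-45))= -11.23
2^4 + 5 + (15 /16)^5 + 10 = 33265231 /1048576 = 31.72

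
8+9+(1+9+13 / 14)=391 / 14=27.93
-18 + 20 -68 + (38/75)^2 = -369806/5625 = -65.74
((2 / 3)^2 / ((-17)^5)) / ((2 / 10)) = -20 / 12778713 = -0.00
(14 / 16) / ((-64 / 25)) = -175 / 512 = -0.34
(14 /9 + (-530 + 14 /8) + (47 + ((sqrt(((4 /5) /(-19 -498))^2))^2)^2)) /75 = -771097649386333909 /120560753566687500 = -6.40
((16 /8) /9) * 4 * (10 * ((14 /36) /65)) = 0.05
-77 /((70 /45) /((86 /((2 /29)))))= -123453 /2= -61726.50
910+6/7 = 6376/7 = 910.86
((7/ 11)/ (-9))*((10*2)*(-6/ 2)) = 140/ 33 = 4.24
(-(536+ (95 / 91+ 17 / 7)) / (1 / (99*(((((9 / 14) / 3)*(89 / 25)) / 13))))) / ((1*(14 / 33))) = -10705602897 / 1449175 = -7387.38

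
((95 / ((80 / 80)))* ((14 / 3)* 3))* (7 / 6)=4655 / 3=1551.67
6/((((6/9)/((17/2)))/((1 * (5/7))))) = 765/14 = 54.64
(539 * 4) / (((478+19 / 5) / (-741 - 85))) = -809480 / 219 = -3696.26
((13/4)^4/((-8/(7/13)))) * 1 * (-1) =15379/2048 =7.51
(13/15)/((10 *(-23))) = -13/3450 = -0.00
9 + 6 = 15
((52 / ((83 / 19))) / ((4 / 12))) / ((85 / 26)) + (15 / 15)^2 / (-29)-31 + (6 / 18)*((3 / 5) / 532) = -2188949689 / 108844540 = -20.11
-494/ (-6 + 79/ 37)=1406/ 11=127.82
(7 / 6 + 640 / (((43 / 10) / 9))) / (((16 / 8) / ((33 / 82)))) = 3804911 / 14104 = 269.78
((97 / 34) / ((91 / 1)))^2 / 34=9409 / 325476424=0.00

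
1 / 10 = 0.10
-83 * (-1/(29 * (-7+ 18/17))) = -0.48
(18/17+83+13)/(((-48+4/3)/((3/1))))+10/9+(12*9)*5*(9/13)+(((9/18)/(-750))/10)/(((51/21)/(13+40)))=25668186217/69615000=368.72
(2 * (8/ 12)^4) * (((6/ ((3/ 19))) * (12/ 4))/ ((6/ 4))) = 2432/ 81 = 30.02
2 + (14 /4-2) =7 /2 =3.50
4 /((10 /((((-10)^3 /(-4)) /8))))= 25 /2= 12.50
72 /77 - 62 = -4702 /77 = -61.06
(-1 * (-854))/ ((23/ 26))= 22204/ 23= 965.39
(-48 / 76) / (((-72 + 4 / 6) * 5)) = 18 / 10165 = 0.00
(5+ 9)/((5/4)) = 56/5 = 11.20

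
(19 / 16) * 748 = 3553 / 4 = 888.25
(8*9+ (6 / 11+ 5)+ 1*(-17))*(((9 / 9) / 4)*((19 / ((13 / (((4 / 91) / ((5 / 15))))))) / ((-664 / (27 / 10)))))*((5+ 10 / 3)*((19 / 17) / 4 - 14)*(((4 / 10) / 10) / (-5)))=-159383457 / 14689074400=-0.01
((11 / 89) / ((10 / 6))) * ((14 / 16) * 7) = 0.45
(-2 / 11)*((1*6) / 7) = -0.16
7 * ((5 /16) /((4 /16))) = 35 /4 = 8.75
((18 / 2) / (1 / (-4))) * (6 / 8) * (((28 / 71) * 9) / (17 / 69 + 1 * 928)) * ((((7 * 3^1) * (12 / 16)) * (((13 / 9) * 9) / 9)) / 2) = -10680579 / 9094958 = -1.17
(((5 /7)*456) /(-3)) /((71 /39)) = -29640 /497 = -59.64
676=676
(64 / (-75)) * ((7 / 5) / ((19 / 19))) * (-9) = 1344 / 125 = 10.75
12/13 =0.92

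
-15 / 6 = -5 / 2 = -2.50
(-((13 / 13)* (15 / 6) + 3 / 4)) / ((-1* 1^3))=13 / 4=3.25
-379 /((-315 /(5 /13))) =379 /819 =0.46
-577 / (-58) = 9.95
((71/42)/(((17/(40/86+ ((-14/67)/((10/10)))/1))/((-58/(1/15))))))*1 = -7597710/342839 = -22.16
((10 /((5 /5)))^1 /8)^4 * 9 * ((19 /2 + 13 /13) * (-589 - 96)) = -80915625 /512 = -158038.33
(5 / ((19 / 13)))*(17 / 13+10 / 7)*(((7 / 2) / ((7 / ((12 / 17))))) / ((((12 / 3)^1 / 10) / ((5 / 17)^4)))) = 0.06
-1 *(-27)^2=-729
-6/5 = -1.20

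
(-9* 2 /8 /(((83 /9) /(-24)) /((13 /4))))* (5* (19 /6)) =100035 /332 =301.31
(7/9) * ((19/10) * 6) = 133/15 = 8.87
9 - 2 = 7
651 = 651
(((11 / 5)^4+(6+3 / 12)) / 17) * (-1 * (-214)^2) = -849389861 / 10625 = -79942.58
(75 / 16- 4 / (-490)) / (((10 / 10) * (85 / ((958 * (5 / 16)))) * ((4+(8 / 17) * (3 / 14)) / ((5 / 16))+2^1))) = 8816953 / 8062208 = 1.09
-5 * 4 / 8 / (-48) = 5 / 96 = 0.05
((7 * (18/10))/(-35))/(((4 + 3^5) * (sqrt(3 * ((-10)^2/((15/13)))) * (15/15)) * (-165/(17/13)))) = 51 * sqrt(65)/573966250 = 0.00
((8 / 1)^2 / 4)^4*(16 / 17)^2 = 16777216 / 289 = 58052.65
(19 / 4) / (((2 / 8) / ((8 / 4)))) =38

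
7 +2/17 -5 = 36/17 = 2.12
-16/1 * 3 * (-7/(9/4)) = 448/3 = 149.33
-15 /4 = -3.75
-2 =-2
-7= -7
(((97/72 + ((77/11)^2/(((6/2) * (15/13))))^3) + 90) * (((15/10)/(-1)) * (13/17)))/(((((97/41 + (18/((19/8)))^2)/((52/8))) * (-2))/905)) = 966340783021361761/5850771652800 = 165164.67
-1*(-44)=44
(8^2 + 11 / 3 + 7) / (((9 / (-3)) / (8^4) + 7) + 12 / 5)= 4587520 / 577491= 7.94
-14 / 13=-1.08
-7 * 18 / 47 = -126 / 47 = -2.68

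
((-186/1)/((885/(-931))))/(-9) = -57722/2655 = -21.74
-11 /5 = -2.20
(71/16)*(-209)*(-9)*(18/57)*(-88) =-231957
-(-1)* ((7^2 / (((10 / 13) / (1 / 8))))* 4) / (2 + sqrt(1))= 637 / 60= 10.62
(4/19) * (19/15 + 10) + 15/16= 15091/4560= 3.31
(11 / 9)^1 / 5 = 11 / 45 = 0.24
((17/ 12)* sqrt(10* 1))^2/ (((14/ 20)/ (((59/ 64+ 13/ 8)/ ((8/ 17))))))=20020475/ 129024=155.17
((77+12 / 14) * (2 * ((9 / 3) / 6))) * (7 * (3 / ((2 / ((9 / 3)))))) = 4905 / 2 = 2452.50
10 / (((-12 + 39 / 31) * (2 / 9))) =-155 / 37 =-4.19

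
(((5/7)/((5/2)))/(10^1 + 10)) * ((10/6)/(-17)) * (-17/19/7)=1/5586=0.00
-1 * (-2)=2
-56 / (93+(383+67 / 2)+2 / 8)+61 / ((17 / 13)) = 1613119 / 34663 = 46.54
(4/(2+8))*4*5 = 8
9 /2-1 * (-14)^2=-383 /2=-191.50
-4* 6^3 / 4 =-216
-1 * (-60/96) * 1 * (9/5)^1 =9/8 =1.12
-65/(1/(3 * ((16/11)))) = -3120/11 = -283.64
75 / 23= 3.26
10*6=60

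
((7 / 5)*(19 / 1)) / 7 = 19 / 5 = 3.80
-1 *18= -18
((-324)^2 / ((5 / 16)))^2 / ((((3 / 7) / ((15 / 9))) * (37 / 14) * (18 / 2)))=3413194702848 / 185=18449701096.48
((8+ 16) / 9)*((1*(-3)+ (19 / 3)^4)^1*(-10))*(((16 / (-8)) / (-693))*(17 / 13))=-27216320 / 168399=-161.62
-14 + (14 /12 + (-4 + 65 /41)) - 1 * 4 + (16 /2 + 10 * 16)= 36593 /246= 148.75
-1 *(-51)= 51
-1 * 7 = -7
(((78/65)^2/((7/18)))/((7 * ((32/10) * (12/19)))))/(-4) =-513/7840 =-0.07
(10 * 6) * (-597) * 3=-107460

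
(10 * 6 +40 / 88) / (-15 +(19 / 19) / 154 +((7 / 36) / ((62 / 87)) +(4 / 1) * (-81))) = -3463320 / 19404629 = -0.18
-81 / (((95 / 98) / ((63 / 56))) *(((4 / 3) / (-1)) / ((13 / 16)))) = 1393119 / 24320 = 57.28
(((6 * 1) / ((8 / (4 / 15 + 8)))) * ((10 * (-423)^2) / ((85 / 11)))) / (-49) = -122029578 / 4165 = -29298.82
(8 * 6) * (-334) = -16032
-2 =-2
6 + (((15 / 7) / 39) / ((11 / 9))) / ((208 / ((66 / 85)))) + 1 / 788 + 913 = 29127691725 / 31694936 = 919.00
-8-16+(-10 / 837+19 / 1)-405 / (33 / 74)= -8407775 / 9207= -913.19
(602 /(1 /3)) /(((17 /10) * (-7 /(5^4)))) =-94852.94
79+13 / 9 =724 / 9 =80.44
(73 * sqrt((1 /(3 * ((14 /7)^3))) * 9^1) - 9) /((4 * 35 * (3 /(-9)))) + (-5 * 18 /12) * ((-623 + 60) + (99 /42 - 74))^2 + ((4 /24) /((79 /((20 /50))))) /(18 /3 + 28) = -23854667491217 /7896840 - 219 * sqrt(6) /560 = -3020787.44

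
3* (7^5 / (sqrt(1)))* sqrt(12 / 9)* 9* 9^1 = 2722734* sqrt(3) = 4715913.62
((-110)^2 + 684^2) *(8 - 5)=1439868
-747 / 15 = -249 / 5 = -49.80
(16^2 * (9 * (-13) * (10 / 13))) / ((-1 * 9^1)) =2560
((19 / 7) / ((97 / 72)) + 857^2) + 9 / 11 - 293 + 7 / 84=65801195345 / 89628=734158.92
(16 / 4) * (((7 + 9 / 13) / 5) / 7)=80 / 91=0.88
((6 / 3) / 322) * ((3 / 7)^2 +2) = 107 / 7889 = 0.01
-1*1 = -1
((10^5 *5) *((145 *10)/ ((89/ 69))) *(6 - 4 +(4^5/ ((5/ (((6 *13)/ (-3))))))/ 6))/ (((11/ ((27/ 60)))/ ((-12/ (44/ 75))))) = 4484916337500000/ 10769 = 416465441313.03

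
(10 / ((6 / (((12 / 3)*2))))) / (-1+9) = 5 / 3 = 1.67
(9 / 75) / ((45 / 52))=0.14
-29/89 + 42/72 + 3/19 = 8429/20292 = 0.42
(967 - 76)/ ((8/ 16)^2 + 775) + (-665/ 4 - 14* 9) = -3610813/ 12404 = -291.10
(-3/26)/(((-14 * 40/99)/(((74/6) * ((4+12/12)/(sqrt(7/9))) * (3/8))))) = 32967 * sqrt(7)/163072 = 0.53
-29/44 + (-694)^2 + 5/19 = 402647365/836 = 481635.60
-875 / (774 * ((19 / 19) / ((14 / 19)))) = -6125 / 7353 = -0.83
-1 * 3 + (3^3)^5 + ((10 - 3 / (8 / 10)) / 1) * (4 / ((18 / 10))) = 129140261 / 9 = 14348917.89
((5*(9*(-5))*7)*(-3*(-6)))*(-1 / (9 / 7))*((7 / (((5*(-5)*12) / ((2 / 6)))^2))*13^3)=753571 / 1800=418.65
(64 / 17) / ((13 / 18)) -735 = -161283 / 221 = -729.79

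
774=774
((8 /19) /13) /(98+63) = 0.00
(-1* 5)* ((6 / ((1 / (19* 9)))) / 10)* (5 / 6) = -855 / 2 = -427.50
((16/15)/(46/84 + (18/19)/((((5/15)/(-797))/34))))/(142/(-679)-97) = 2889824/20282619355675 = 0.00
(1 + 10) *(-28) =-308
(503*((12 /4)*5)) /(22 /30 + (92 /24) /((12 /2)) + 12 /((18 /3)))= 1358100 /607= 2237.40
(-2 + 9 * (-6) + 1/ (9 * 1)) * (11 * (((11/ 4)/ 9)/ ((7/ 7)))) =-60863/ 324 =-187.85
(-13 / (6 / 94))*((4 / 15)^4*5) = -5.15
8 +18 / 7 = 74 / 7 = 10.57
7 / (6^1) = 7 / 6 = 1.17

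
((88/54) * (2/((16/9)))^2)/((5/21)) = 693/80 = 8.66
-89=-89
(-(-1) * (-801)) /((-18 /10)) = 445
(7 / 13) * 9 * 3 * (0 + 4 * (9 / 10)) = 3402 / 65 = 52.34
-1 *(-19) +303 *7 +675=2815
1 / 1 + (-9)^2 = 82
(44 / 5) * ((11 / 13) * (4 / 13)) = 1936 / 845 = 2.29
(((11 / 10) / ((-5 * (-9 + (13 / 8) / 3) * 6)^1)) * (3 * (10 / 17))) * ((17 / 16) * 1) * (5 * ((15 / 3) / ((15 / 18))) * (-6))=-297 / 203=-1.46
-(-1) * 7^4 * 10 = 24010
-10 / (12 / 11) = -55 / 6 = -9.17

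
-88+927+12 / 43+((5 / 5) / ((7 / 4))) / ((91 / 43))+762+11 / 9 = 395113580 / 246519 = 1602.77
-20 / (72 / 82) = -205 / 9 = -22.78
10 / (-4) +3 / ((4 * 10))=-97 / 40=-2.42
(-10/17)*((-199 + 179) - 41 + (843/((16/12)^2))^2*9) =-1190366.51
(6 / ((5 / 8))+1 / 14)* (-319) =-215963 / 70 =-3085.19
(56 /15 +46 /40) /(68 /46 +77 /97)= 653683 /304140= 2.15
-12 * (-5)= 60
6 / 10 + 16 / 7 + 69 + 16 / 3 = 8108 / 105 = 77.22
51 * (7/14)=51/2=25.50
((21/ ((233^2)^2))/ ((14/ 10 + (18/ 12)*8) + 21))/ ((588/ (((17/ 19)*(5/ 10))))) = 0.00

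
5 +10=15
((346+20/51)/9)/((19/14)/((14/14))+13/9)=247324/18003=13.74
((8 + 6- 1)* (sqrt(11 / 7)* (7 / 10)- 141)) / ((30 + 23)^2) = -1833 / 2809 + 13* sqrt(77) / 28090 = -0.65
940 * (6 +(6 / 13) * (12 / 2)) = 107160 / 13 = 8243.08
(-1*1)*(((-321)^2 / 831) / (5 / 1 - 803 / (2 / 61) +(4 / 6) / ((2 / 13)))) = 206082 / 40689361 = 0.01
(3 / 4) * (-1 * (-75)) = 225 / 4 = 56.25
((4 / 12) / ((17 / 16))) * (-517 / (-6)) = 4136 / 153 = 27.03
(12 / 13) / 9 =4 / 39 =0.10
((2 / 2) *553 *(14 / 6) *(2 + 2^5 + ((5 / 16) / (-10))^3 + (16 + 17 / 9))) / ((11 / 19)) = 1125494384203 / 9732096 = 115647.69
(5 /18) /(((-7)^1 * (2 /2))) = -5 /126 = -0.04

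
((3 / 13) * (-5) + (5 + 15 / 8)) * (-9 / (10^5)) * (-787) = 842877 / 2080000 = 0.41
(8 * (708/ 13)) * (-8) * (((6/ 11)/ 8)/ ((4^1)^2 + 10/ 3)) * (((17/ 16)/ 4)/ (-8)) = 27081/ 66352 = 0.41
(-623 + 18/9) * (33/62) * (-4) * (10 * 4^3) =26231040/31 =846162.58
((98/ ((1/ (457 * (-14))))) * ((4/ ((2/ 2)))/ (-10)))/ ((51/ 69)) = 28842184/ 85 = 339319.81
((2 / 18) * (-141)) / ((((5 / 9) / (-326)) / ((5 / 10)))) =4596.60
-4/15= -0.27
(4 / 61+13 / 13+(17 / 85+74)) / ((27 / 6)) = 15304 / 915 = 16.73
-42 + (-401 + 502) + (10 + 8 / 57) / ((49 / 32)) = 183283 / 2793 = 65.62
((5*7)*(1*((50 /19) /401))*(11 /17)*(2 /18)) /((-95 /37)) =-142450 /22148433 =-0.01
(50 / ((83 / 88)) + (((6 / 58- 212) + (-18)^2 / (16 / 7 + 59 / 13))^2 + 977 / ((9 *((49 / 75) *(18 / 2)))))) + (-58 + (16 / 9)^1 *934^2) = 77084954403617362 / 48852816201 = 1577901.96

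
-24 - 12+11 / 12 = -421 / 12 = -35.08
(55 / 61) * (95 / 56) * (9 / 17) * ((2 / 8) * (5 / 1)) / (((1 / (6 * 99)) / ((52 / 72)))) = 100868625 / 232288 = 434.24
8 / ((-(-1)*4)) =2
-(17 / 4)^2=-289 / 16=-18.06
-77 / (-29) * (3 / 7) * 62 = 2046 / 29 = 70.55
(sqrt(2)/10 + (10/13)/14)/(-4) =-sqrt(2)/40 - 5/364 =-0.05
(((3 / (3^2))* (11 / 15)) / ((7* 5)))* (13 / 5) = 143 / 7875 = 0.02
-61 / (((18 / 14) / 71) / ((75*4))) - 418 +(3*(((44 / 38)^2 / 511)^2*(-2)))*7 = -14744294191139510 / 14584092789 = -1010984.67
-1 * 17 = -17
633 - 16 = 617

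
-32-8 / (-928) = -3711 / 116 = -31.99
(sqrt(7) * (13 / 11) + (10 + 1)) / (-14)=-11 / 14 - 13 * sqrt(7) / 154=-1.01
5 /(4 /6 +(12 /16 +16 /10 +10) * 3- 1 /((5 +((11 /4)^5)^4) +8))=201825002767863351086700 /1522433270812945180697447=0.13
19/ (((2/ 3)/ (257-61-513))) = -18069/ 2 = -9034.50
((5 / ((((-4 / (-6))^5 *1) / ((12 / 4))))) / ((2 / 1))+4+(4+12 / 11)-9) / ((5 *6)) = 40159 / 21120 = 1.90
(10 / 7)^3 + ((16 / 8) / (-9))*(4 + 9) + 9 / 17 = 0.56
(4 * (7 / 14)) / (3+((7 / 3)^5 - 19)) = 486 / 12919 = 0.04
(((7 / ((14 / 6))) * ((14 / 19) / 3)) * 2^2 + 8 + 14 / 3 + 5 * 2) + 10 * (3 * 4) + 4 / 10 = 41614 / 285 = 146.01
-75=-75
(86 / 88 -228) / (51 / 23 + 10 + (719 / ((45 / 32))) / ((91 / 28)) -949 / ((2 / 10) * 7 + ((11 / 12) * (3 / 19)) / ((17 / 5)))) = 1252492191405 / 2694060560444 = 0.46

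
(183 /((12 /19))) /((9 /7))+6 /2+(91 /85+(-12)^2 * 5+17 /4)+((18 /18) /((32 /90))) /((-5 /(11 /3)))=11647819 /12240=951.62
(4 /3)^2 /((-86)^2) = 4 /16641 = 0.00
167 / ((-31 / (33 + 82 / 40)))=-117067 / 620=-188.82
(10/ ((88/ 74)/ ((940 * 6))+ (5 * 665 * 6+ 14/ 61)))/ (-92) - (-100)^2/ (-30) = 1460247264805225/ 4380741866019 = 333.33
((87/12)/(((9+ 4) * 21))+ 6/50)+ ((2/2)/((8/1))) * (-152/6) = -27483/9100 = -3.02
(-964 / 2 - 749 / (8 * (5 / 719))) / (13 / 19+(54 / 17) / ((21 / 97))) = -1261210671 / 1388840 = -908.10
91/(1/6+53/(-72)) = -6552/41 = -159.80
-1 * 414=-414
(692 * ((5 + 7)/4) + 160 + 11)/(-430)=-2247/430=-5.23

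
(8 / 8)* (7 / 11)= 7 / 11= 0.64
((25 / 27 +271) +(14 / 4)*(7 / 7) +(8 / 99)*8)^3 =21041123.61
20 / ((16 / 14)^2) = 245 / 16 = 15.31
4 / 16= 1 / 4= 0.25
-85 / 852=-0.10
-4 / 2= -2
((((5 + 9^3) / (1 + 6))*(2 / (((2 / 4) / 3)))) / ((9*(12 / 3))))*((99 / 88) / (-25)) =-1101 / 700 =-1.57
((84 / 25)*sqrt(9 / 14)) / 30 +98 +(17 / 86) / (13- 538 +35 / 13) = 3*sqrt(14) / 125 +57225899 / 583940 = 98.09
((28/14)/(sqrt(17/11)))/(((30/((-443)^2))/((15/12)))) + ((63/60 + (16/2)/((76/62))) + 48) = 21119/380 + 196249 * sqrt(187)/204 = 13210.80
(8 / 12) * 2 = 4 / 3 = 1.33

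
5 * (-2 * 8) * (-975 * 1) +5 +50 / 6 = 234040 / 3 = 78013.33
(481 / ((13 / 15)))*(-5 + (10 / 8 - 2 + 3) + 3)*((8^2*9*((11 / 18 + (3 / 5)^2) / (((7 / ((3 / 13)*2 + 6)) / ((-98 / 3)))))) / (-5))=152117952 / 325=468055.24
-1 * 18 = -18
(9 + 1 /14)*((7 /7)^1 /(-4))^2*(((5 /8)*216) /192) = 5715 /14336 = 0.40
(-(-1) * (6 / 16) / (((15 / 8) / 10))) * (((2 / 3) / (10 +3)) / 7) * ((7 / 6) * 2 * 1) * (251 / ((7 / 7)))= 1004 / 117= 8.58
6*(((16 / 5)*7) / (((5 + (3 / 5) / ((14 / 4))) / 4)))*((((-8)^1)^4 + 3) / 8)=9640848 / 181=53264.35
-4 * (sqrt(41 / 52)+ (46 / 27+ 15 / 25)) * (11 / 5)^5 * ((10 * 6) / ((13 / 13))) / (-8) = 483153 * sqrt(533) / 8125+ 100173722 / 28125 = 4934.59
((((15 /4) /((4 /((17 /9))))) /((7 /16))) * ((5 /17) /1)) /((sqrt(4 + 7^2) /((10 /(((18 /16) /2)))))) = 4000 * sqrt(53) /10017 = 2.91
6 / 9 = 2 / 3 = 0.67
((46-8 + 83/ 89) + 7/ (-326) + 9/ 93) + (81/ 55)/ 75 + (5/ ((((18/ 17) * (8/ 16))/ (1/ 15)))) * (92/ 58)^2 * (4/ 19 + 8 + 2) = 29454172186257019/ 533562574767750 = 55.20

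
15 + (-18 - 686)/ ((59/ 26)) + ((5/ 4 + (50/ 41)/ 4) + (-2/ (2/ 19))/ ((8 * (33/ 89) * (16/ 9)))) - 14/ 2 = -1036381443/ 3405952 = -304.29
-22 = -22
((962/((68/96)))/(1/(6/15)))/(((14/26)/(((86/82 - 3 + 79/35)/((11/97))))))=25562063904/9392075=2721.66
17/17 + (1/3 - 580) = -1736/3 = -578.67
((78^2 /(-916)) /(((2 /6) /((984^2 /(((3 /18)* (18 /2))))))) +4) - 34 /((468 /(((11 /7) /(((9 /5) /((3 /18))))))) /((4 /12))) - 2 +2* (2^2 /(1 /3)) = -781587204336203 /60766524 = -12862134.49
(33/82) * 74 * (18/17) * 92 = 2021976/697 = 2900.97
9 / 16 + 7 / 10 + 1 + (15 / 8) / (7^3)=62233 / 27440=2.27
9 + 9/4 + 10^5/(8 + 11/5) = 2002295/204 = 9815.17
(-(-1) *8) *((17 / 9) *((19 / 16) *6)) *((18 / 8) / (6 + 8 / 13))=12597 / 344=36.62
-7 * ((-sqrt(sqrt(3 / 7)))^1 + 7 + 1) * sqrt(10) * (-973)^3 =921167317 * sqrt(10) * (-3^(1 / 4) * 7^(3 / 4) + 56) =146628842006.51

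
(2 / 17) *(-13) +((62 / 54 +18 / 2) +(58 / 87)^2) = 4160 / 459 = 9.06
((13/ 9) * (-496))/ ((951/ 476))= -3069248/ 8559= -358.60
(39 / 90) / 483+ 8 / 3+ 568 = 8268973 / 14490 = 570.67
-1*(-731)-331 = 400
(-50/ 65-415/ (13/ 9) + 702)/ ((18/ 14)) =37667/ 117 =321.94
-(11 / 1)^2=-121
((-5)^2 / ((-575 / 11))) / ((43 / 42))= -462 / 989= -0.47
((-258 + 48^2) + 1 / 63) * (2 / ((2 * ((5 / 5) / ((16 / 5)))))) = 2062384 / 315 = 6547.25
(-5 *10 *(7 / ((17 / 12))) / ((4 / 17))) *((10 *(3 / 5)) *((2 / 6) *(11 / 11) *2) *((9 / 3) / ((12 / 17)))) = -17850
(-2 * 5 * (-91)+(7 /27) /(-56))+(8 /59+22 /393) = 910.19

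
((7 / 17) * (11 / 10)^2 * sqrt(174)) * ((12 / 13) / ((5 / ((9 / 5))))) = 22869 * sqrt(174) / 138125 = 2.18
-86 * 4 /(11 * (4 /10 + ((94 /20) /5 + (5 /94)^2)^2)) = -16786102640000 /691850867851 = -24.26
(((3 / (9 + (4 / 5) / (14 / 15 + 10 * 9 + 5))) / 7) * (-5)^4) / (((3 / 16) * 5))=2878000 / 90741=31.72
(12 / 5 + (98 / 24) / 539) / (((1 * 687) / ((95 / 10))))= 30191 / 906840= 0.03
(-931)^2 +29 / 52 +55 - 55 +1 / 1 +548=45100149 / 52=867310.56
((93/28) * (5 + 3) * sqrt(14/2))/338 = 0.21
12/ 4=3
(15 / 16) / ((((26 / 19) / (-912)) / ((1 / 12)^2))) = -1805 / 416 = -4.34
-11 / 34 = -0.32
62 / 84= 31 / 42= 0.74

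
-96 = -96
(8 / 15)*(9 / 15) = 0.32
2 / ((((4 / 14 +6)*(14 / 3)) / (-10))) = -15 / 22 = -0.68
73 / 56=1.30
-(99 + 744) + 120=-723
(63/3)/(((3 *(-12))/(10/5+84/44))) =-301/132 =-2.28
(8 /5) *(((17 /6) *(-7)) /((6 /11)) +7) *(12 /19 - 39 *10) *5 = 1737708 /19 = 91458.32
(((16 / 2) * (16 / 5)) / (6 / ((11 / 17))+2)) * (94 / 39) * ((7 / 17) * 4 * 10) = 1852928 / 20553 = 90.15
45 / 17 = 2.65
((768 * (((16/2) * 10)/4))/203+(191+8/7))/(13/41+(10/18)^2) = 180546165/421834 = 428.00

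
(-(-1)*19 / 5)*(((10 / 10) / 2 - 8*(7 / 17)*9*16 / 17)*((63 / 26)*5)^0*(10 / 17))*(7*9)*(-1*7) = 27013.02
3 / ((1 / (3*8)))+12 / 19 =1380 / 19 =72.63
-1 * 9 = -9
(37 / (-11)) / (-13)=37 / 143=0.26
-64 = -64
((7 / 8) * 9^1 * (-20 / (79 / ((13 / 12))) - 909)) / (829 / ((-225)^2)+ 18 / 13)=-1489158523125 / 291360532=-5111.05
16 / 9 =1.78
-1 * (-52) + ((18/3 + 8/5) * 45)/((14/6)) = 1390/7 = 198.57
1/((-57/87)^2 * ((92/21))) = 17661/33212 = 0.53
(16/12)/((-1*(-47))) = 4/141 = 0.03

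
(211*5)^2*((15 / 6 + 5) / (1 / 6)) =50086125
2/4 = 1/2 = 0.50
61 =61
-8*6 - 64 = -112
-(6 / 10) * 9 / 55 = -27 / 275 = -0.10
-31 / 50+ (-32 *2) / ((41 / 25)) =-81271 / 2050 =-39.64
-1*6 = -6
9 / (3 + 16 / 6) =27 / 17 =1.59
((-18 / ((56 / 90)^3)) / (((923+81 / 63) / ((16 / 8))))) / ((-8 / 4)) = 164025 / 2028992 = 0.08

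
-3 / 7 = -0.43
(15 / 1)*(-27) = -405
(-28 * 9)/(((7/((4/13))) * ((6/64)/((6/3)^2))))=-6144/13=-472.62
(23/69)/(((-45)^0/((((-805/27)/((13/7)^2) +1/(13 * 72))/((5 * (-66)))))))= 315521/36138960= 0.01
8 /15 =0.53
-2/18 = -1/9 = -0.11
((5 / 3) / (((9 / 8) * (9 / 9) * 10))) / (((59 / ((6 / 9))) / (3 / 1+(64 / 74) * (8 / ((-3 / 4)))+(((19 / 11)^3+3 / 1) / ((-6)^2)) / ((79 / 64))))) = -1692395944 / 167334854643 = -0.01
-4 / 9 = -0.44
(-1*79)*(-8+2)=474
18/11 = 1.64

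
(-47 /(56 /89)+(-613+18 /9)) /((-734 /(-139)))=-5337461 /41104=-129.85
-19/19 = -1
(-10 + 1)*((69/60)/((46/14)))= -3.15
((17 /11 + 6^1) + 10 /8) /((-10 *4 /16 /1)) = -387 /110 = -3.52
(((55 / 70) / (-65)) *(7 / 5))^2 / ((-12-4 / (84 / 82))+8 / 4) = -2541 / 123370000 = -0.00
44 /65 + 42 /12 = 4.18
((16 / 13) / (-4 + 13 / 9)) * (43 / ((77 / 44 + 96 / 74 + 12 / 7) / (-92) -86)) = 25659648 / 106622945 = 0.24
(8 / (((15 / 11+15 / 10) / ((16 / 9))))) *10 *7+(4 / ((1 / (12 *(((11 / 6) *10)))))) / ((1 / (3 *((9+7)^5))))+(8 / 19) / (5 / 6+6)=174673238083888 / 63099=2768240987.72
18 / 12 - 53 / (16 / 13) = -665 / 16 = -41.56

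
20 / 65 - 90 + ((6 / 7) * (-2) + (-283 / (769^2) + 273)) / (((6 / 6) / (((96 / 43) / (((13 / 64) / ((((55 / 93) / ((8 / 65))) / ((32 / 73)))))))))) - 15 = 54350555323143 / 1668229381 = 32579.79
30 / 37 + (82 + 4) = 3212 / 37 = 86.81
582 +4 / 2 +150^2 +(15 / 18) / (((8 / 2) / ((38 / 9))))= 2493167 / 108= 23084.88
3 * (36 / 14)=54 / 7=7.71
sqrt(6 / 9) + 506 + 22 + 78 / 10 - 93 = sqrt(6) / 3 + 2214 / 5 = 443.62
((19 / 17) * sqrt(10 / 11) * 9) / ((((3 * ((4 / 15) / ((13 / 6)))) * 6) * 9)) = 1235 * sqrt(110) / 26928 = 0.48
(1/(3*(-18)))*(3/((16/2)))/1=-1/144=-0.01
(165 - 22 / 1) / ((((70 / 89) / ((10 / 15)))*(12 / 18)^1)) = 12727 / 70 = 181.81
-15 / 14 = -1.07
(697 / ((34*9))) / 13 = 0.18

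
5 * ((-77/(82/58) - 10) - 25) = -18340/41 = -447.32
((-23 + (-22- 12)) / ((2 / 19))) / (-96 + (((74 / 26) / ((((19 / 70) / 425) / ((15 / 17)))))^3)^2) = -81976414938366169 / 559622196571831993088494128913281344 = -0.00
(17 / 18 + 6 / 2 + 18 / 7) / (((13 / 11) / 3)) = 9031 / 546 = 16.54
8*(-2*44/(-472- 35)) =704/507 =1.39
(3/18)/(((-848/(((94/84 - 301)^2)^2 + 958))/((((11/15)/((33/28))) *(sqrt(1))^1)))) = -988994.76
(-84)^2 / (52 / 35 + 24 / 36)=370440 / 113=3278.23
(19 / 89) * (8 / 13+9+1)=2622 / 1157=2.27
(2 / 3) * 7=14 / 3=4.67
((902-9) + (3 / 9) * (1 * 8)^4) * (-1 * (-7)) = 15808.33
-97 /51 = -1.90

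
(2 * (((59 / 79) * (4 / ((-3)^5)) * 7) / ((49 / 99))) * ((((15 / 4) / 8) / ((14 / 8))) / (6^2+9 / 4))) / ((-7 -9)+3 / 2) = 25960 / 154580643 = 0.00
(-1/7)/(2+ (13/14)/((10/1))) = -0.07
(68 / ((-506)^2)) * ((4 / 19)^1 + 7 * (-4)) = -816 / 110561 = -0.01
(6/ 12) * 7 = 7/ 2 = 3.50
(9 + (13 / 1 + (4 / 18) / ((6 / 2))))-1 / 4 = 21.82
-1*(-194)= 194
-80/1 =-80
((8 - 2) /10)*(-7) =-21 /5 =-4.20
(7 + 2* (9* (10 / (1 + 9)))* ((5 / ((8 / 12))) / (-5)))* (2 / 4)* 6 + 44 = -16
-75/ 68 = -1.10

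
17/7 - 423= -2944/7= -420.57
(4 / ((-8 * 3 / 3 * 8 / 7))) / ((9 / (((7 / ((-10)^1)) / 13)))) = 49 / 18720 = 0.00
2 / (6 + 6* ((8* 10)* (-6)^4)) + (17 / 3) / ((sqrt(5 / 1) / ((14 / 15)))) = 1 / 311043 + 238* sqrt(5) / 225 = 2.37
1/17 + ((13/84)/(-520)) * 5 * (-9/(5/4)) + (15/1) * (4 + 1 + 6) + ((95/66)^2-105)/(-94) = 20241420499/121815540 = 166.16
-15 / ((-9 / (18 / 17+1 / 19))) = 1795 / 969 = 1.85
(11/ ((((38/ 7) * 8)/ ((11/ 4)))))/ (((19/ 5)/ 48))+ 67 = 75.80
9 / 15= 3 / 5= 0.60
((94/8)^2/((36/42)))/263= 15463/25248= 0.61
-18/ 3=-6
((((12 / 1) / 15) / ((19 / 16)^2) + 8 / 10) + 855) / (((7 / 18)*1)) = 27823374 / 12635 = 2202.09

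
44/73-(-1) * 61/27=5641/1971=2.86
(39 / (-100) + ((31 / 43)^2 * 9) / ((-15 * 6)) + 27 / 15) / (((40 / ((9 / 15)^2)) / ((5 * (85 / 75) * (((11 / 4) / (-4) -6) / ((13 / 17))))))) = -23294203131 / 38459200000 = -0.61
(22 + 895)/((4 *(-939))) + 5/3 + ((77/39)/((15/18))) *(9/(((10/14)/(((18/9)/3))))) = 8676761/406900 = 21.32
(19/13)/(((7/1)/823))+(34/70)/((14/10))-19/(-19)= 110317/637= 173.18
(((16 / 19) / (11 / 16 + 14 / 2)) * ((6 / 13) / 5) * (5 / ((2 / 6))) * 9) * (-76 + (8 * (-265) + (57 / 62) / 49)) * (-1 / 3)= 15370884864 / 15382913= 999.22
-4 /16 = -1 /4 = -0.25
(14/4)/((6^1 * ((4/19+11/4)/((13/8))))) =1729/5400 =0.32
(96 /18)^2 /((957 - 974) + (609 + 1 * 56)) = 32 /729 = 0.04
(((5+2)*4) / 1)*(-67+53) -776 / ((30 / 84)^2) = -161896 / 25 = -6475.84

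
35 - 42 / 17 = 553 / 17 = 32.53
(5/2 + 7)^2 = 361/4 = 90.25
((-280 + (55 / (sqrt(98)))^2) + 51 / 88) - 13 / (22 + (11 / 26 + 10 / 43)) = -27209304977 / 109218648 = -249.13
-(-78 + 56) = 22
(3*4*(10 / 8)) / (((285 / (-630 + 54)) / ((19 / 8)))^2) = 1728 / 5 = 345.60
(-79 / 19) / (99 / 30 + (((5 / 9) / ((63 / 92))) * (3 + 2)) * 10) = -447930 / 4725509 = -0.09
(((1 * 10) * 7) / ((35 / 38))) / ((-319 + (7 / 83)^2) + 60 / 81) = -7068114 / 29597927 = -0.24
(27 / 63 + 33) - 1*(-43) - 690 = -4295 / 7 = -613.57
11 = 11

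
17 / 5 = 3.40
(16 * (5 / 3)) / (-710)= -8 / 213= -0.04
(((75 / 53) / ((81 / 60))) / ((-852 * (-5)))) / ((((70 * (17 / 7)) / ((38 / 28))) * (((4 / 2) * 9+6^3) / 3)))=95 / 3772241928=0.00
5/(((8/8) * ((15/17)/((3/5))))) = 3.40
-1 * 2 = -2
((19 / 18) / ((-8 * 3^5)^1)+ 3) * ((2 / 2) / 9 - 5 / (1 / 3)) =-7032119 / 157464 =-44.66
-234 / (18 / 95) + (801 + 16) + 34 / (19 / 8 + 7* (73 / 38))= -1000122 / 2405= -415.85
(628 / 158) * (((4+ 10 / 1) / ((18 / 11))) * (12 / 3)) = 96712 / 711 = 136.02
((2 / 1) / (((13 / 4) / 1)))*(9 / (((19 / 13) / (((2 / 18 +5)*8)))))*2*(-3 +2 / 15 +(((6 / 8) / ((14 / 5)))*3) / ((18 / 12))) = -1441088 / 1995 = -722.35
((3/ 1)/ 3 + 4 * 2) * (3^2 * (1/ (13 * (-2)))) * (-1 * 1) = 81/ 26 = 3.12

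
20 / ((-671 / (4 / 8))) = -10 / 671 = -0.01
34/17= 2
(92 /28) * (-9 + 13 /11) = -1978 /77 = -25.69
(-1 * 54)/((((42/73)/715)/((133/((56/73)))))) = -651550185/56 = -11634824.73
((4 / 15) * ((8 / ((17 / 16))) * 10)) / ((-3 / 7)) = -7168 / 153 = -46.85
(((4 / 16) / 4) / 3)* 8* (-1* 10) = -5 / 3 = -1.67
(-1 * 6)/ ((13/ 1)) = -6/ 13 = -0.46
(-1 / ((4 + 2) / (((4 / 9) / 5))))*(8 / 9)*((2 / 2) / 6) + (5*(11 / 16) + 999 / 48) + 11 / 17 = 6170441 / 247860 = 24.89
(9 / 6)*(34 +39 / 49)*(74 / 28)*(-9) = -1703295 / 1372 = -1241.47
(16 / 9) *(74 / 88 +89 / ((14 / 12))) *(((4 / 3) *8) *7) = 3040640 / 297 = 10237.85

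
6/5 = 1.20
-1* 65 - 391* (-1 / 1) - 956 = -630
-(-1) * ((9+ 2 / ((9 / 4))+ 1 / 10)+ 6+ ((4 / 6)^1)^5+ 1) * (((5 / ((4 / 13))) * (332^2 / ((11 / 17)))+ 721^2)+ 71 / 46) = 69215402306621 / 1229580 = 56291906.43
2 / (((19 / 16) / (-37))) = -1184 / 19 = -62.32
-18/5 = -3.60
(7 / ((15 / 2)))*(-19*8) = -2128 / 15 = -141.87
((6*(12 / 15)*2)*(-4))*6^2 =-6912 / 5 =-1382.40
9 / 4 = 2.25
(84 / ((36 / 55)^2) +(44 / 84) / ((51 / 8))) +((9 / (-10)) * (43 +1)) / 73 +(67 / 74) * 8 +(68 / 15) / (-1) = 34420693081 / 173566260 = 198.31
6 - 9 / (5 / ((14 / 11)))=204 / 55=3.71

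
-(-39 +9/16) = 38.44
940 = 940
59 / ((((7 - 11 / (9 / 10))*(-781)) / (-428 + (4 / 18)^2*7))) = -2043760 / 330363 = -6.19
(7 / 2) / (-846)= -7 / 1692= -0.00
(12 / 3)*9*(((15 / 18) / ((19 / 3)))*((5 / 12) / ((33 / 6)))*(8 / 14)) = 300 / 1463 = 0.21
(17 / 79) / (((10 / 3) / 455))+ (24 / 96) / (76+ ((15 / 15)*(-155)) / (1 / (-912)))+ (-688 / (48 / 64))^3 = -931520292642314371 / 1206731952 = -771936378.33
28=28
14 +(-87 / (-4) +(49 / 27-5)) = 3517 / 108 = 32.56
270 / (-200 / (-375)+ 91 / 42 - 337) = -2700 / 3343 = -0.81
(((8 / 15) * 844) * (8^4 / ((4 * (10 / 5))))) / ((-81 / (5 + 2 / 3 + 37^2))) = -14256766976 / 3645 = -3911321.53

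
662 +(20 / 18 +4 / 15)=29852 / 45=663.38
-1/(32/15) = -15/32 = -0.47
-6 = -6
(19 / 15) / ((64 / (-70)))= -133 / 96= -1.39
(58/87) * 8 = 16/3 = 5.33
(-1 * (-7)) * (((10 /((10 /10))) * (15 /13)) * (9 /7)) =1350 /13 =103.85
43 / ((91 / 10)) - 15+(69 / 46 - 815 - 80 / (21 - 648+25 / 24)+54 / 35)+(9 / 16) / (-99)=-989032421409 / 1203041840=-822.11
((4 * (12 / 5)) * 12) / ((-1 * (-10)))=288 / 25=11.52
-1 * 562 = -562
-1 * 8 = -8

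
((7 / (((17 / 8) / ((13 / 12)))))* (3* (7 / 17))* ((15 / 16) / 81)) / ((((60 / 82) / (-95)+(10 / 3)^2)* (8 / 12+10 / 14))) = 17367805 / 5219418608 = 0.00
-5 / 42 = -0.12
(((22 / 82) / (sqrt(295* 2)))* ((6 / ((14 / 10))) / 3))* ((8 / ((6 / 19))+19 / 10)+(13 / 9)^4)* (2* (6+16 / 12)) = 501518138* sqrt(590) / 1666461195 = 7.31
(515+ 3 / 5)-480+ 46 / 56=5099 / 140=36.42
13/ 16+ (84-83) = 29/ 16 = 1.81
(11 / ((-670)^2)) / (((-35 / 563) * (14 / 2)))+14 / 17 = 1539621719 / 1869668500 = 0.82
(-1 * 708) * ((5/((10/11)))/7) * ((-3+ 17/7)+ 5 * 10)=-1347324/49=-27496.41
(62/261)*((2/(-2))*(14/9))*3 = -868/783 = -1.11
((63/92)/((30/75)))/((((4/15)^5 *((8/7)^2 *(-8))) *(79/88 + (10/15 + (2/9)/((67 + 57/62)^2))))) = -20576362695478734375/264943284492173312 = -77.66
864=864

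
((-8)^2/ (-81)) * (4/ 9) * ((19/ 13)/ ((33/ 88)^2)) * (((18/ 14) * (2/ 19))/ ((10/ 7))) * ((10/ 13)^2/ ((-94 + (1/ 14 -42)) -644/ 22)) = 0.00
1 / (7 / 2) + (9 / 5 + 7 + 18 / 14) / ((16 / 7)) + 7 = 6551 / 560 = 11.70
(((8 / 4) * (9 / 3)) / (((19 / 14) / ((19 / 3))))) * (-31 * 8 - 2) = -7000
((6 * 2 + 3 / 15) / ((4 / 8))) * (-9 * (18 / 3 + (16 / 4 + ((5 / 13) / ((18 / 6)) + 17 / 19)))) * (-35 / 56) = 373686 / 247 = 1512.90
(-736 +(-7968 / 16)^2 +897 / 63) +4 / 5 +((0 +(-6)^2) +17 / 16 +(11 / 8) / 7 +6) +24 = 415548499 / 1680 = 247350.30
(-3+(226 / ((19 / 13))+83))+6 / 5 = 22404 / 95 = 235.83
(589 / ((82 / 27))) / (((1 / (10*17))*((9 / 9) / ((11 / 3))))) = 4956435 / 41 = 120888.66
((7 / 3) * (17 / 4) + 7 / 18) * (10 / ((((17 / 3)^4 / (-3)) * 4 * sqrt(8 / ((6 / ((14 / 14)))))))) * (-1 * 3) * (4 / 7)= 21465 * sqrt(3) / 334084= 0.11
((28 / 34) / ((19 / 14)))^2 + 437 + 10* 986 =1074314129 / 104329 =10297.37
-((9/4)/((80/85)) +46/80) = -949/320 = -2.97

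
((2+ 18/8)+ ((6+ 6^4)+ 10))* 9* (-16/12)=-15795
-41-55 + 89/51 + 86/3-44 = -1863/17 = -109.59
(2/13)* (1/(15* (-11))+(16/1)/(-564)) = -178/33605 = -0.01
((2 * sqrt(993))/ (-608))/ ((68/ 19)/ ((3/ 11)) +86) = -0.00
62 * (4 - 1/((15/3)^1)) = 235.60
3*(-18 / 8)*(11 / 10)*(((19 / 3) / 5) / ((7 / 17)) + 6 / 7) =-5841 / 200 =-29.20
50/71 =0.70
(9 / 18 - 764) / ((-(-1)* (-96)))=509 / 64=7.95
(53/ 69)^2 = 2809/ 4761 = 0.59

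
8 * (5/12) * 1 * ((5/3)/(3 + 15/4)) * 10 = 2000/243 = 8.23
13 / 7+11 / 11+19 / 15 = 433 / 105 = 4.12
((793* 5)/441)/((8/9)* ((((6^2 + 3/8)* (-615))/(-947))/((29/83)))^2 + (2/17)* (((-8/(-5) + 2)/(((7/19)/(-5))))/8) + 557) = 81340726963912/41791979034776817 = 0.00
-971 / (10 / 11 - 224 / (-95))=-1014695 / 3414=-297.22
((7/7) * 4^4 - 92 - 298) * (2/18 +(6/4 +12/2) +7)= -17621/9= -1957.89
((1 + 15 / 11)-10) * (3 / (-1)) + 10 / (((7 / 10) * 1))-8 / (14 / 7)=2556 / 77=33.19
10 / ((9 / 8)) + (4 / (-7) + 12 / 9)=608 / 63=9.65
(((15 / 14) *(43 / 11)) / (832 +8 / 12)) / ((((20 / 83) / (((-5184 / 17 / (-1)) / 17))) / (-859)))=-8939788236 / 27793997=-321.64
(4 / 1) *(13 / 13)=4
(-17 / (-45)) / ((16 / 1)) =17 / 720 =0.02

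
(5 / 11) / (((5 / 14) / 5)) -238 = -2548 / 11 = -231.64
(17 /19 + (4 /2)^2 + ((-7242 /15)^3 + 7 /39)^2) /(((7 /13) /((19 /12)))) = 204243562425468454203688 /5484375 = 37240991439401655.47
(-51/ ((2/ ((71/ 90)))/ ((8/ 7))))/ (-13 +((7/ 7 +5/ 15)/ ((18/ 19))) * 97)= -21726/ 116725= -0.19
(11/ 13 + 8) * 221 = 1955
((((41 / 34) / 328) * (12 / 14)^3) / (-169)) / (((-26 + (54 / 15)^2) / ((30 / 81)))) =125 / 321253114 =0.00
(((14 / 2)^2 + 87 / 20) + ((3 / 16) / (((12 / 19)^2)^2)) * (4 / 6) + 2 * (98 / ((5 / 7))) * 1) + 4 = 55163665 / 165888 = 332.54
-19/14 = -1.36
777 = 777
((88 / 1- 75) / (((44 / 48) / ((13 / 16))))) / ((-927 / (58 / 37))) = -4901 / 251526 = -0.02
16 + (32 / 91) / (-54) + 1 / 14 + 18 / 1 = 167395 / 4914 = 34.06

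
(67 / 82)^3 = 0.55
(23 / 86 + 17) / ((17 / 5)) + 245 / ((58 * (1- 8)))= 94870 / 21199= 4.48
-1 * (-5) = 5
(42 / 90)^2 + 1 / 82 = 4243 / 18450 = 0.23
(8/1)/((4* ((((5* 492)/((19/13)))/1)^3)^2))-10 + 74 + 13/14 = 243094228685849869992473321167/3744025524314519449824000000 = 64.93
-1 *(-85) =85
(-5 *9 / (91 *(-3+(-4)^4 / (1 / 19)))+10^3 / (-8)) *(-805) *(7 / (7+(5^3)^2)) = 2781975350 / 61739561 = 45.06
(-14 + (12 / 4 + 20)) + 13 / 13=10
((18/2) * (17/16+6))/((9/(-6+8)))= 113/8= 14.12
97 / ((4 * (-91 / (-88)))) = 23.45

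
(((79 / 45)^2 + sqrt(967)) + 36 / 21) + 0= 67987 / 14175 + sqrt(967)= 35.89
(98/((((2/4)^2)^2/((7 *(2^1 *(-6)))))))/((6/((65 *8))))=-11415040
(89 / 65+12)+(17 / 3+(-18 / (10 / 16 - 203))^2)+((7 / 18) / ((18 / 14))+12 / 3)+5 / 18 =326021712619 / 13800412665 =23.62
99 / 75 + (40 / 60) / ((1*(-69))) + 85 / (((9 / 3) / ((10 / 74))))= 5.14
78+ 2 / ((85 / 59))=6748 / 85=79.39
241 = 241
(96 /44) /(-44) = -6 /121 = -0.05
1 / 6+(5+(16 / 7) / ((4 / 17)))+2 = 16.88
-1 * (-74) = 74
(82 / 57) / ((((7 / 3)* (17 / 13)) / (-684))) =-38376 / 119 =-322.49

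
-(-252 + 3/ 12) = 251.75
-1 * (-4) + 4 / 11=48 / 11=4.36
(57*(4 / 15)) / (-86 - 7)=-76 / 465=-0.16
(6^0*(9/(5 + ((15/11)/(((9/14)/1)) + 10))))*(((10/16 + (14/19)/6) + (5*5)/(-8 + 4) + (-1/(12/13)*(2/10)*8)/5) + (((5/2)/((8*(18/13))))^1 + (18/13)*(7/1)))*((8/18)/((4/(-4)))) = -79602193/83733000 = -0.95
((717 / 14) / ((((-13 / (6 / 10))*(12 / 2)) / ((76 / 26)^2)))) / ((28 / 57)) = -14753709 / 2153060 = -6.85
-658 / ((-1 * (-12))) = -329 / 6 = -54.83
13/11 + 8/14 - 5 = -250/77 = -3.25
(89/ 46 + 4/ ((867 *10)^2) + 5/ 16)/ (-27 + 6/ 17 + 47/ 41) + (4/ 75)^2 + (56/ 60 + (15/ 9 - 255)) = -45639234575798219/ 180759980340000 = -252.49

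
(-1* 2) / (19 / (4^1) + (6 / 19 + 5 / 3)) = -456 / 1535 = -0.30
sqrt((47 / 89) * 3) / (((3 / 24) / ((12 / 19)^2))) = 1152 * sqrt(12549) / 32129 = 4.02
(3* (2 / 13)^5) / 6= 16 / 371293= 0.00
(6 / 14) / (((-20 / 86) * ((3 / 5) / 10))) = -215 / 7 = -30.71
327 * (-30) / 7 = -9810 / 7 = -1401.43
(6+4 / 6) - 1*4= 8 / 3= 2.67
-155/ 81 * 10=-1550/ 81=-19.14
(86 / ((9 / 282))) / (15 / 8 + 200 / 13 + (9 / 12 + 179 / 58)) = 24381344 / 190875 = 127.73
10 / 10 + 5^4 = 626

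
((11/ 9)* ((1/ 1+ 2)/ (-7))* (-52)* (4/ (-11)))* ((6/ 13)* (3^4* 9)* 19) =-443232/ 7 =-63318.86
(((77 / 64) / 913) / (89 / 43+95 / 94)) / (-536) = -0.00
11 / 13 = 0.85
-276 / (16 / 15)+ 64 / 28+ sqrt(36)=-7013 / 28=-250.46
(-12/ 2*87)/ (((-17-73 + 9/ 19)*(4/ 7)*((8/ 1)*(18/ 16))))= 551/ 486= 1.13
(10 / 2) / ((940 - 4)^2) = 5 / 876096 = 0.00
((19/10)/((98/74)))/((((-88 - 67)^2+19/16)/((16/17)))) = 89984/1601105135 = 0.00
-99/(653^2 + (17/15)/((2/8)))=-135/581473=-0.00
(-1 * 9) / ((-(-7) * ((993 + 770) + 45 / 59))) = -0.00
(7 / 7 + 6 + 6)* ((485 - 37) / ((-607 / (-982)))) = 5719168 / 607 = 9422.02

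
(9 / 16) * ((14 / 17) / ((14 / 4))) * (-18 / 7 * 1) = -81 / 238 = -0.34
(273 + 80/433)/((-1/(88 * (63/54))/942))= -11439965768/433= -26420244.27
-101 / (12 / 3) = -101 / 4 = -25.25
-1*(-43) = 43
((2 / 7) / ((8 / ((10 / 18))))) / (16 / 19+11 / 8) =190 / 21231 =0.01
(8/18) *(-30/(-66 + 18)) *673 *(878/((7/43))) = 63521105/63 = 1008271.51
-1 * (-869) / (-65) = -869 / 65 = -13.37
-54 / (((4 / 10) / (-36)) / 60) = 291600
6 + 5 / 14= 89 / 14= 6.36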